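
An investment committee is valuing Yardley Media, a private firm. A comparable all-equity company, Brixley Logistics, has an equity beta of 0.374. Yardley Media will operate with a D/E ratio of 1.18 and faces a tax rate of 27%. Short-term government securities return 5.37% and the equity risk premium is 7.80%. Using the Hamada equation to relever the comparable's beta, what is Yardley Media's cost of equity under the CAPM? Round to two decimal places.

10.80%

β_L = β_U × [1 + (1 − t)(D/E)] = 0.374 × [1 + (1 − 0.27) × 1.18]
    = 0.374 × [1 + 0.73 × 1.18] = 0.374 × 1.8614 = 0.6962
E(R) = R_f + β_L × MRP = 5.37% + 0.6962 × 7.80% = 10.80%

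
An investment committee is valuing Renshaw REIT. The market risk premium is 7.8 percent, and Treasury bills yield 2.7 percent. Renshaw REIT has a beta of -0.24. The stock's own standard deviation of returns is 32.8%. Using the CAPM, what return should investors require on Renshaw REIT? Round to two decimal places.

0.83%

E(R) = R_f + β × MRP = 2.7% + -0.24 × 7.8% = 0.83%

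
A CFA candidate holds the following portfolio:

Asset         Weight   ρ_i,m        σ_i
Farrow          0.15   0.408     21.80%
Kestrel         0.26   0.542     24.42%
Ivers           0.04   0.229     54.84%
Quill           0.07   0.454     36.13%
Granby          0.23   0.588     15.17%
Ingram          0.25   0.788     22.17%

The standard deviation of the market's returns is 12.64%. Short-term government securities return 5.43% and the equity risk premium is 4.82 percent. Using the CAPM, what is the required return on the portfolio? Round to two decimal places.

10.33%

β_Farrow = 0.408 × 21.80% / 12.64% = 0.7037
β_Kestrel = 0.542 × 24.42% / 12.64% = 1.0471
β_Ivers = 0.229 × 54.84% / 12.64% = 0.9935
β_Quill = 0.454 × 36.13% / 12.64% = 1.2977
β_Granby = 0.588 × 15.17% / 12.64% = 0.7057
β_Ingram = 0.788 × 22.17% / 12.64% = 1.3821
β_P = Σ w_i β_i = 0.15×0.7037 + 0.26×1.0471 + 0.04×0.9935 + 0.07×1.2977 + 0.23×0.7057 + 0.25×1.3821 = 1.0162
E(R_P) = R_f + β_P × MRP = 5.43% + 1.0162 × 4.82% = 10.33%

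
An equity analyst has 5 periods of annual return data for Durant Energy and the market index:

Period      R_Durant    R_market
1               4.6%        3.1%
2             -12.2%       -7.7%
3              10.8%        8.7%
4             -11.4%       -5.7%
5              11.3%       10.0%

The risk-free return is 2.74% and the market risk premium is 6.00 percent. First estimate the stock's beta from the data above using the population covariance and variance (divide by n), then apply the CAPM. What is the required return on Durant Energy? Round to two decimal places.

11.29%

Mean R_i = (4.6 − 12.2 + 10.8 − 11.4 + 11.3) / 5 = 0.6200%
Mean R_m = (3.1 − 7.7 + 8.7 − 5.7 + 10.0) / 5 = 1.6800%
Σ(R_i − R̄_i)(R_m − R̄_m) = 374.9320  ⇒  Cov = 374.9320 / 5 = 74.9864
Σ(R_m − R̄_m)² = 262.9680  ⇒  Var(R_m) = 262.9680 / 5 = 52.5936
β = Cov / Var(R_m) = 74.9864 / 52.5936 = 1.4258
E(R) = R_f + β × MRP = 2.74% + 1.4258 × 6.00% = 11.29%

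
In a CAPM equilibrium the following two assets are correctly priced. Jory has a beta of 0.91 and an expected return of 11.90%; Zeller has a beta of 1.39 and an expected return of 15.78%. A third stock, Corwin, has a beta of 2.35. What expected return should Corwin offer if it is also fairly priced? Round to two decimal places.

23.54%

MRP (SML slope) = (15.78% − 11.90%) / (1.39 − 0.91) = 3.88% / 0.48 = 8.0833%
R_f (intercept) = 11.90% − 0.91 × 8.0833% = 4.5442%
E(R_Corwin) = R_f + β × MRP = 4.5442% + 2.35 × 8.0833% = 23.54%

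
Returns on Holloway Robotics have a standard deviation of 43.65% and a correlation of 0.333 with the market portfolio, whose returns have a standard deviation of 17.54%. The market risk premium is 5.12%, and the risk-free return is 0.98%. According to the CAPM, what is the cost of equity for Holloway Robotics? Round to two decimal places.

5.22%

β = ρ × σ_i / σ_m = 0.333 × 43.65% / 17.54% = 0.8287
E(R) = 0.98% + 0.8287 × 5.12% = 5.22%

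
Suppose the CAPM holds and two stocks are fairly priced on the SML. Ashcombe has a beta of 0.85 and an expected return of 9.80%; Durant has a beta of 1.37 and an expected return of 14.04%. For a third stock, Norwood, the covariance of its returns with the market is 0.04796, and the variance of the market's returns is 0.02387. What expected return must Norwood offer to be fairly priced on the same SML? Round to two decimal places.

MRP = (14.04% − 9.80%) / (1.37 − 0.85) = 8.1538%
R_f = 9.80% − 0.85 × 8.1538% = 2.8693%
β_Norwood = Cov / Var(R_m) = 0.04796 / 0.02387 = 2.0092
E(R_Norwood) = R_f + β × MRP = 2.8693% + 2.0092 × 8.1538% = 19.25%

19.25%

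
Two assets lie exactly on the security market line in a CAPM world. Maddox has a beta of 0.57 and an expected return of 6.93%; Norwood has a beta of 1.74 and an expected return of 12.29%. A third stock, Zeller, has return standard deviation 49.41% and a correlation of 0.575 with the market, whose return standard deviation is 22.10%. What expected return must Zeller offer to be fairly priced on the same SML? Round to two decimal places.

MRP = (12.29% − 6.93%) / (1.74 − 0.57) = 4.5812%
R_f = 6.93% − 0.57 × 4.5812% = 4.3187%
β_Zeller = ρ·σ_i/σ_m = 0.575 × 49.41 / 22.10 = 1.2856
E(R_Zeller) = R_f + β × MRP = 4.3187% + 1.2856 × 4.5812% = 10.21%

10.21%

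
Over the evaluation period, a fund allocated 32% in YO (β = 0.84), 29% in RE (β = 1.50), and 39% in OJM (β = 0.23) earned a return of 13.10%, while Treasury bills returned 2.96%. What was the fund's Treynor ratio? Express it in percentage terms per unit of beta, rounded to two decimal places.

12.78%

β_P = 0.32×0.84 + 0.29×1.50 + 0.39×0.23 = 0.7935
Treynor = (R_P − R_f) / β_P = (13.10% − 2.96%) / 0.7935 = 10.14% / 0.7935 = 12.78%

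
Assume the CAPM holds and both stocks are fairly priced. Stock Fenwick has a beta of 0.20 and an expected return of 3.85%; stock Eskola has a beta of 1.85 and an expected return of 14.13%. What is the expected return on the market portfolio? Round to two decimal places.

Both satisfy E(R) = R_f + β·MRP, so the slope of the SML is
MRP = (14.13% − 3.85%) / (1.85 − 0.20) = 10.28% / 1.65 = 6.2303%
R_f = E(R_Fenwick) − β_Fenwick·MRP = 3.85% − 0.20 × 6.2303% = 2.6039%
E(R_m) = R_f + MRP = 2.6039% + 6.2303% = 8.83%

8.83%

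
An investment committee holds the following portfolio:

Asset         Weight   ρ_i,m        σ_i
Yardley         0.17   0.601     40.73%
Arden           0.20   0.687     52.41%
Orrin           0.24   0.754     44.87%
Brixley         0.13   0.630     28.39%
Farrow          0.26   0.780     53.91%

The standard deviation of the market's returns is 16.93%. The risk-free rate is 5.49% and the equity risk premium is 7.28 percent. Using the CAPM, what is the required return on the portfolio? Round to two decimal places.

β_Yardley = 0.601 × 40.73% / 16.93% = 1.4459
β_Arden = 0.687 × 52.41% / 16.93% = 2.1267
β_Orrin = 0.754 × 44.87% / 16.93% = 1.9983
β_Brixley = 0.630 × 28.39% / 16.93% = 1.0565
β_Farrow = 0.780 × 53.91% / 16.93% = 2.4837
β_P = Σ w_i β_i = 0.17×1.4459 + 0.20×2.1267 + 0.24×1.9983 + 0.13×1.0565 + 0.26×2.4837 = 1.9338
E(R_P) = R_f + β_P × MRP = 5.49% + 1.9338 × 7.28% = 19.57%

19.57%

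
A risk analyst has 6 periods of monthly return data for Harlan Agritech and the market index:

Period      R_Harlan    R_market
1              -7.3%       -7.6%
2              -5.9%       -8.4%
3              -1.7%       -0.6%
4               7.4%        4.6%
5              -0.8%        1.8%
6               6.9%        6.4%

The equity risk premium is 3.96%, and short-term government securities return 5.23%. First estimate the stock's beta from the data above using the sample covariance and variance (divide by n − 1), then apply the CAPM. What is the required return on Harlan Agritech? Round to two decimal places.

8.99%

Mean R_i = (-7.3 − 5.9 − 1.7 + 7.4 − 0.8 + 6.9) / 6 = -0.2333%
Mean R_m = (-7.6 − 8.4 − 0.6 + 4.6 + 1.8 + 6.4) / 6 = -0.6333%
Σ(R_i − R̄_i)(R_m − R̄_m) = 181.9333  ⇒  Cov = 181.9333 / 5 = 36.3867
Σ(R_m − R̄_m)² = 191.6333  ⇒  Var(R_m) = 191.6333 / 5 = 38.3267
β = Cov / Var(R_m) = 36.3867 / 38.3267 = 0.9494
E(R) = R_f + β × MRP = 5.23% + 0.9494 × 3.96% = 8.99%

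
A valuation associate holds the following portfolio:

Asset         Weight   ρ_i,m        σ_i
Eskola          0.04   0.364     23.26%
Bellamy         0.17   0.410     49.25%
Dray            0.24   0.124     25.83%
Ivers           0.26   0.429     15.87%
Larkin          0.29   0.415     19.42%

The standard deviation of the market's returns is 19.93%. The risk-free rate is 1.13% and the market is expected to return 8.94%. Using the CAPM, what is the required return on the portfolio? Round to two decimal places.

β_Eskola = 0.364 × 23.26% / 19.93% = 0.4248
β_Bellamy = 0.410 × 49.25% / 19.93% = 1.0132
β_Dray = 0.124 × 25.83% / 19.93% = 0.1607
β_Ivers = 0.429 × 15.87% / 19.93% = 0.3416
β_Larkin = 0.415 × 19.42% / 19.93% = 0.4044
β_P = Σ w_i β_i = 0.04×0.4248 + 0.17×1.0132 + 0.24×0.1607 + 0.26×0.3416 + 0.29×0.4044 = 0.4339
MRP = 8.94% − 1.13% = 7.81%
E(R_P) = R_f + β_P × MRP = 1.13% + 0.4339 × 7.81% = 4.52%

4.52%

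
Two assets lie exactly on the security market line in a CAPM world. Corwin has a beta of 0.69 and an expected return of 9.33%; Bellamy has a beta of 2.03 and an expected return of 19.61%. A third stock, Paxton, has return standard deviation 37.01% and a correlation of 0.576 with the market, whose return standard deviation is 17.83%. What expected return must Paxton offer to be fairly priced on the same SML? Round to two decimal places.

MRP = (19.61% − 9.33%) / (2.03 − 0.69) = 7.6716%
R_f = 9.33% − 0.69 × 7.6716% = 4.0366%
β_Paxton = ρ·σ_i/σ_m = 0.576 × 37.01 / 17.83 = 1.1956
E(R_Paxton) = R_f + β × MRP = 4.0366% + 1.1956 × 7.6716% = 13.21%

13.21%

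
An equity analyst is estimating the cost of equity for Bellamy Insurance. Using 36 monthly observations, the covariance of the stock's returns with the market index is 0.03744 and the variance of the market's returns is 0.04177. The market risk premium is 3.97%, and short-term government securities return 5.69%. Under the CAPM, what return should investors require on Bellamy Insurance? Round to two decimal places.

9.25%

β = Cov(R_i, R_m) / Var(R_m) = 0.03744 / 0.04177 = 0.8963
E(R) = R_f + β × MRP = 5.69% + 0.8963 × 3.97% = 9.25%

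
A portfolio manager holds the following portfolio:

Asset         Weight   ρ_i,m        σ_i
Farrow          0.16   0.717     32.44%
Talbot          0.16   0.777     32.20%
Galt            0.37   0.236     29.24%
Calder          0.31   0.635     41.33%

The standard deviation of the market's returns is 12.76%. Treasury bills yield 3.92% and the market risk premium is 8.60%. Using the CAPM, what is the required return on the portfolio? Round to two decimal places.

β_Farrow = 0.717 × 32.44% / 12.76% = 1.8228
β_Talbot = 0.777 × 32.20% / 12.76% = 1.9608
β_Galt = 0.236 × 29.24% / 12.76% = 0.5408
β_Calder = 0.635 × 41.33% / 12.76% = 2.0568
β_P = Σ w_i β_i = 0.16×1.8228 + 0.16×1.9608 + 0.37×0.5408 + 0.31×2.0568 = 1.4431
E(R_P) = R_f + β_P × MRP = 3.92% + 1.4431 × 8.60% = 16.33%

16.33%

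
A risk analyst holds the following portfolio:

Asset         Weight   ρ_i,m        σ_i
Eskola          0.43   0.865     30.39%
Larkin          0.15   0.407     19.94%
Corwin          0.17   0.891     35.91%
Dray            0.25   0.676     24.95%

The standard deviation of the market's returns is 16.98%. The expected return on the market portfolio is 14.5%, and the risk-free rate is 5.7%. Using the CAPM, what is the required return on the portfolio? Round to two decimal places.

β_Eskola = 0.865 × 30.39% / 16.98% = 1.5481
β_Larkin = 0.407 × 19.94% / 16.98% = 0.4779
β_Corwin = 0.891 × 35.91% / 16.98% = 1.8843
β_Dray = 0.676 × 24.95% / 16.98% = 0.9933
β_P = Σ w_i β_i = 0.43×1.5481 + 0.15×0.4779 + 0.17×1.8843 + 0.25×0.9933 = 1.3060
MRP = 14.5% − 5.7% = 8.80%
E(R_P) = R_f + β_P × MRP = 5.7% + 1.3060 × 8.8% = 17.19%

17.19%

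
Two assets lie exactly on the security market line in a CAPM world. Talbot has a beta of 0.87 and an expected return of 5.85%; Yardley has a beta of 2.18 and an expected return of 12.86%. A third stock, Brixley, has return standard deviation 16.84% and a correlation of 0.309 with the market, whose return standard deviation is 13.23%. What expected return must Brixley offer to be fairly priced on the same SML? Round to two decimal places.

3.30%

MRP = (12.86% − 5.85%) / (2.18 − 0.87) = 5.3511%
R_f = 5.85% − 0.87 × 5.3511% = 1.1945%
β_Brixley = ρ·σ_i/σ_m = 0.309 × 16.84 / 13.23 = 0.3933
E(R_Brixley) = R_f + β × MRP = 1.1945% + 0.3933 × 5.3511% = 3.30%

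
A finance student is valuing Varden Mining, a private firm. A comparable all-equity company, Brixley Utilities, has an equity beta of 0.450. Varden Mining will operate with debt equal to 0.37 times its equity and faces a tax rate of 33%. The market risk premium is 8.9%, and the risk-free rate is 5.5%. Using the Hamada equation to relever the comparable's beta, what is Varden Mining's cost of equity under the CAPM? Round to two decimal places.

10.50%

β_L = β_U × [1 + (1 − t)(D/E)] = 0.450 × [1 + (1 − 0.33) × 0.37]
    = 0.450 × [1 + 0.67 × 0.37] = 0.450 × 1.2479 = 0.5616
E(R) = R_f + β_L × MRP = 5.5% + 0.5616 × 8.9% = 10.50%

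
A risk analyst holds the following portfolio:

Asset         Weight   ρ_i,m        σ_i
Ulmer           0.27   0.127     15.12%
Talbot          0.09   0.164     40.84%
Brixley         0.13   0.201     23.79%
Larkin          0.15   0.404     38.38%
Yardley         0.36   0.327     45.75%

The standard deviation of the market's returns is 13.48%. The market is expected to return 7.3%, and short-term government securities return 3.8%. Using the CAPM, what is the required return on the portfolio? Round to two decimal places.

β_Ulmer = 0.127 × 15.12% / 13.48% = 0.1425
β_Talbot = 0.164 × 40.84% / 13.48% = 0.4969
β_Brixley = 0.201 × 23.79% / 13.48% = 0.3547
β_Larkin = 0.404 × 38.38% / 13.48% = 1.1503
β_Yardley = 0.327 × 45.75% / 13.48% = 1.1098
β_P = Σ w_i β_i = 0.27×0.1425 + 0.09×0.4969 + 0.13×0.3547 + 0.15×1.1503 + 0.36×1.1098 = 0.7014
MRP = 7.3% − 3.8% = 3.50%
E(R_P) = R_f + β_P × MRP = 3.8% + 0.7014 × 3.5% = 6.25%

6.25%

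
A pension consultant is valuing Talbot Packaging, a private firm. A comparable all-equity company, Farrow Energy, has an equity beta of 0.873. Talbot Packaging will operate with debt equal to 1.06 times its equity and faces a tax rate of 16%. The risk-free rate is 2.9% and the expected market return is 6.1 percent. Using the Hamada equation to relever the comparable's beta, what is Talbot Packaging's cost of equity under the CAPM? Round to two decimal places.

β_L = β_U × [1 + (1 − t)(D/E)] = 0.873 × [1 + (1 − 0.16) × 1.06]
    = 0.873 × [1 + 0.84 × 1.06] = 0.873 × 1.8904 = 1.6503
MRP = 6.1% − 2.9% = 3.20%
E(R) = R_f + β_L × MRP = 2.9% + 1.6503 × 3.2% = 8.18%

8.18%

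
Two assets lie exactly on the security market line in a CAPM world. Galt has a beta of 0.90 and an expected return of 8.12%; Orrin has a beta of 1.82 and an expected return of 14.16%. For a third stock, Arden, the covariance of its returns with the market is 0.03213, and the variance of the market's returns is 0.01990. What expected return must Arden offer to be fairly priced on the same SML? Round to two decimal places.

12.81%

MRP = (14.16% − 8.12%) / (1.82 − 0.90) = 6.5652%
R_f = 8.12% − 0.90 × 6.5652% = 2.2113%
β_Arden = Cov / Var(R_m) = 0.03213 / 0.01990 = 1.6146
E(R_Arden) = R_f + β × MRP = 2.2113% + 1.6146 × 6.5652% = 12.81%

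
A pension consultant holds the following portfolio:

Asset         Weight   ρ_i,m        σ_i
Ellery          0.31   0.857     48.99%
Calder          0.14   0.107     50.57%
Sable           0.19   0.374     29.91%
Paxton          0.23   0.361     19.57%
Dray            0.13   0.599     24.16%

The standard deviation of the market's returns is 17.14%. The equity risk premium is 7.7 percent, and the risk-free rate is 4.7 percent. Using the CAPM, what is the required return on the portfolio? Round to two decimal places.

β_Ellery = 0.857 × 48.99% / 17.14% = 2.4495
β_Calder = 0.107 × 50.57% / 17.14% = 0.3157
β_Sable = 0.374 × 29.91% / 17.14% = 0.6526
β_Paxton = 0.361 × 19.57% / 17.14% = 0.4122
β_Dray = 0.599 × 24.16% / 17.14% = 0.8443
β_P = Σ w_i β_i = 0.31×2.4495 + 0.14×0.3157 + 0.19×0.6526 + 0.23×0.4122 + 0.13×0.8443 = 1.1321
E(R_P) = R_f + β_P × MRP = 4.7% + 1.1321 × 7.7% = 13.42%

13.42%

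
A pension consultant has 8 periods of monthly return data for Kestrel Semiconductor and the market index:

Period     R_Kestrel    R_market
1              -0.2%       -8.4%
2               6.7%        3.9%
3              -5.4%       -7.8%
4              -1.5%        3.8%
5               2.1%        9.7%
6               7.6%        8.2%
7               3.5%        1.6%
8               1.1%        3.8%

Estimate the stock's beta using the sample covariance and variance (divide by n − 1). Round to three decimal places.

Mean R_i = (-0.2 + 6.7 − 5.4 − 1.5 + 2.1 + 7.6 + 3.5 + 1.1) / 8 = 1.7375%
Mean R_m = (-8.4 + 3.9 − 7.8 + 3.8 + 9.7 + 8.2 + 1.6 + 3.8) / 8 = 1.8500%
Σ(R_i − R̄_i)(R_m − R̄_m) = 130.9850  ⇒  Cov = 130.9850 / 7 = 18.7121
Σ(R_m − R̄_m)² = 312.0000  ⇒  Var(R_m) = 312.0000 / 7 = 44.5714
β = Cov / Var(R_m) = 18.7121 / 44.5714 = 0.4198

0.420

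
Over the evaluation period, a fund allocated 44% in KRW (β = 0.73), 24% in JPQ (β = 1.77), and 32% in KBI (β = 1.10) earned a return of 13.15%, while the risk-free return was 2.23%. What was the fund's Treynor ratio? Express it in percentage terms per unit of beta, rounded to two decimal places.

β_P = 0.44×0.73 + 0.24×1.77 + 0.32×1.10 = 1.0980
Treynor = (R_P − R_f) / β_P = (13.15% − 2.23%) / 1.0980 = 10.92% / 1.0980 = 9.95%

9.95%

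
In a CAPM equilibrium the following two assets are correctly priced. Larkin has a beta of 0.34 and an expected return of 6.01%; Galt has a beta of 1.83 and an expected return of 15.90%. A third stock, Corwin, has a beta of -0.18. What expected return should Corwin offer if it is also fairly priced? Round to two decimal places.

2.56%

MRP (SML slope) = (15.90% − 6.01%) / (1.83 − 0.34) = 9.89% / 1.49 = 6.6376%
R_f (intercept) = 6.01% − 0.34 × 6.6376% = 3.7532%
E(R_Corwin) = R_f + β × MRP = 3.7532% + -0.18 × 6.6376% = 2.56%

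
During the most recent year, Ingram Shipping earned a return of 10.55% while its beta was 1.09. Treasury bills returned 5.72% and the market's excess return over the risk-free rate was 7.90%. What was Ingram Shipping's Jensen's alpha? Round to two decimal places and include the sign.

-3.78%

CAPM benchmark = R_f + β(R_m − R_f) = 5.72% + 1.09 × 7.90% = 14.3310%
α = actual − benchmark = 10.55% − 14.3310% = -3.78%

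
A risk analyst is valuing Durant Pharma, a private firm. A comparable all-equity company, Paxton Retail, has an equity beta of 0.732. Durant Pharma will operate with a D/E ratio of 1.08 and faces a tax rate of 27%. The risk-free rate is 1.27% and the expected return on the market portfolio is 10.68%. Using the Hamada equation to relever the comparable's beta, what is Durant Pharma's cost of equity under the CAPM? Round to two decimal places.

13.59%

β_L = β_U × [1 + (1 − t)(D/E)] = 0.732 × [1 + (1 − 0.27) × 1.08]
    = 0.732 × [1 + 0.73 × 1.08] = 0.732 × 1.7884 = 1.3091
MRP = 10.68% − 1.27% = 9.41%
E(R) = R_f + β_L × MRP = 1.27% + 1.3091 × 9.41% = 13.59%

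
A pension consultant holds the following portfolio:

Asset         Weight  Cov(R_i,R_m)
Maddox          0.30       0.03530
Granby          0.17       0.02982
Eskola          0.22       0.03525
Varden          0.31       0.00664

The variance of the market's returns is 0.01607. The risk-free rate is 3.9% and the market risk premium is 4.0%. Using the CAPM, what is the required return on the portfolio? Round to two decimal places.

10.24%

β_Maddox = 0.03530 / 0.01607 = 2.1966
β_Granby = 0.02982 / 0.01607 = 1.8556
β_Eskola = 0.03525 / 0.01607 = 2.1935
β_Varden = 0.00664 / 0.01607 = 0.4132
β_P = Σ w_i β_i = 0.30×2.1966 + 0.17×1.8556 + 0.22×2.1935 + 0.31×0.4132 = 1.5851
E(R_P) = R_f + β_P × MRP = 3.9% + 1.5851 × 4.0% = 10.24%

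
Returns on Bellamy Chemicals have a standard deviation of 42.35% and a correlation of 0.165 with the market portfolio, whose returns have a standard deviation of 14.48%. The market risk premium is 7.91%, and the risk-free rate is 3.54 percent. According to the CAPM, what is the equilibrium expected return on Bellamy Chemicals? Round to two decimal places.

7.36%

β = ρ × σ_i / σ_m = 0.165 × 42.35% / 14.48% = 0.4826
E(R) = 3.54% + 0.4826 × 7.91% = 7.36%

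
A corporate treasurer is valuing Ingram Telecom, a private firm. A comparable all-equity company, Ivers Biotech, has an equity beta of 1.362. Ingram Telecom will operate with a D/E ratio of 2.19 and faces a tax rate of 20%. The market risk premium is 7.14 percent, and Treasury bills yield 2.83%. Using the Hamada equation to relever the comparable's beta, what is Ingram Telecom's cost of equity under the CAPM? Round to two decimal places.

β_L = β_U × [1 + (1 − t)(D/E)] = 1.362 × [1 + (1 − 0.20) × 2.19]
    = 1.362 × [1 + 0.80 × 2.19] = 1.362 × 2.7520 = 3.7482
E(R) = R_f + β_L × MRP = 2.83% + 3.7482 × 7.14% = 29.59%

29.59%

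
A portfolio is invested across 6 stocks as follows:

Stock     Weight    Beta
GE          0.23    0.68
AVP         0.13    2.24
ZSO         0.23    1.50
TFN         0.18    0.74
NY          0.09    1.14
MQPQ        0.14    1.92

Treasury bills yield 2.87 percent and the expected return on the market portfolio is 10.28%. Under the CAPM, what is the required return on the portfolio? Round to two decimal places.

12.48%

β_P = Σ w_i β_i = 0.23×0.68 + 0.13×2.24 + 0.23×1.50 + 0.18×0.74 + 0.09×1.14 + 0.14×1.92 = 1.2972
MRP = 10.28% − 2.87% = 7.41%
E(R_P) = R_f + β_P × MRP = 2.87% + 1.2972 × 7.41% = 12.48%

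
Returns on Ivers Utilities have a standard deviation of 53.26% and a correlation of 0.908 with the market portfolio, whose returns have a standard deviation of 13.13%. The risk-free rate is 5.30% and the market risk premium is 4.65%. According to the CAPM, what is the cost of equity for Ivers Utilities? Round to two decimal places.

β = ρ × σ_i / σ_m = 0.908 × 53.26% / 13.13% = 3.6832
E(R) = 5.30% + 3.6832 × 4.65% = 22.43%

22.43%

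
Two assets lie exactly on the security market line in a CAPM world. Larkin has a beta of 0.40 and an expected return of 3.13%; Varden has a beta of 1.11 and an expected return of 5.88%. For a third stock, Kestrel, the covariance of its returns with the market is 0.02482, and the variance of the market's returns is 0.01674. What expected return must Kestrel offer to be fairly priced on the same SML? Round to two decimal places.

MRP = (5.88% − 3.13%) / (1.11 − 0.40) = 3.8732%
R_f = 3.13% − 0.40 × 3.8732% = 1.5807%
β_Kestrel = Cov / Var(R_m) = 0.02482 / 0.01674 = 1.4827
E(R_Kestrel) = R_f + β × MRP = 1.5807% + 1.4827 × 3.8732% = 7.32%

7.32%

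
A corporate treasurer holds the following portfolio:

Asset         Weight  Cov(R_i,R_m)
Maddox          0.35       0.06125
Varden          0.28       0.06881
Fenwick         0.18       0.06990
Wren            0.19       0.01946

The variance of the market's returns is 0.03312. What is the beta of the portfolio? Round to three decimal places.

1.721

β_Maddox = 0.06125 / 0.03312 = 1.8493
β_Varden = 0.06881 / 0.03312 = 2.0776
β_Fenwick = 0.06990 / 0.03312 = 2.1105
β_Wren = 0.01946 / 0.03312 = 0.5876
β_P = Σ w_i β_i = 0.35×1.8493 + 0.28×2.0776 + 0.18×2.1105 + 0.19×0.5876 = 1.7205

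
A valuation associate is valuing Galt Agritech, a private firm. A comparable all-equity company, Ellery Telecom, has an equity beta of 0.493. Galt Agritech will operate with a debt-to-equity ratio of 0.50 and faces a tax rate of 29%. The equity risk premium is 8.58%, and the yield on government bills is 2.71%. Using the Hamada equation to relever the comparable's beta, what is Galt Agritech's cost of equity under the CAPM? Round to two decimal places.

β_L = β_U × [1 + (1 − t)(D/E)] = 0.493 × [1 + (1 − 0.29) × 0.50]
    = 0.493 × [1 + 0.71 × 0.50] = 0.493 × 1.3550 = 0.6680
E(R) = R_f + β_L × MRP = 2.71% + 0.6680 × 8.58% = 8.44%

8.44%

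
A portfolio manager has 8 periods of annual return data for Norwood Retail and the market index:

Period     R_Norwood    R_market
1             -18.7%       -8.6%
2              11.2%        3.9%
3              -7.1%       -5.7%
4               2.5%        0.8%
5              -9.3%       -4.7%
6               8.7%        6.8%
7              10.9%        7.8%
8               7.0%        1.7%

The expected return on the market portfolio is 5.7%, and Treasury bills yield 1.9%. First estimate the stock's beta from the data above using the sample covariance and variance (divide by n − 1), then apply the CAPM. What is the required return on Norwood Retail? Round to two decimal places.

8.57%

Mean R_i = (-18.7 + 11.2 − 7.1 + 2.5 − 9.3 + 8.7 + 10.9 + 7.0) / 8 = 0.6500%
Mean R_m = (-8.6 + 3.9 − 5.7 + 0.8 − 4.7 + 6.8 + 7.8 + 1.7) / 8 = 0.2500%
Σ(R_i − R̄_i)(R_m − R̄_m) = 445.4600  ⇒  Cov = 445.4600 / 7 = 63.6371
Σ(R_m − R̄_m)² = 253.8600  ⇒  Var(R_m) = 253.8600 / 7 = 36.2657
β = Cov / Var(R_m) = 63.6371 / 36.2657 = 1.7547
MRP = 5.7% − 1.9% = 3.80%
E(R) = R_f + β × MRP = 1.9% + 1.7547 × 3.8% = 8.57%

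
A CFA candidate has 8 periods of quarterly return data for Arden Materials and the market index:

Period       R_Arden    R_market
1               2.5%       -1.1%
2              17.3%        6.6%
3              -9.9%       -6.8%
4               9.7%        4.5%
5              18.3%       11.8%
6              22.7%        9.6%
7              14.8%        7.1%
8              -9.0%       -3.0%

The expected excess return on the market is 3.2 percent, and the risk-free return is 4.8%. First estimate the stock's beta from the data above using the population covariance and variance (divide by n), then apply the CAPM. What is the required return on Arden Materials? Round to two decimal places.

Mean R_i = (2.5 + 17.3 − 9.9 + 9.7 + 18.3 + 22.7 + 14.8 − 9.0) / 8 = 8.3000%
Mean R_m = (-1.1 + 6.6 − 6.8 + 4.5 + 11.8 + 9.6 + 7.1 − 3.0) / 8 = 3.5875%
Σ(R_i − R̄_i)(R_m − R̄_m) = 550.1300  ⇒  Cov = 550.1300 / 8 = 68.7663
Σ(R_m − R̄_m)² = 299.1088  ⇒  Var(R_m) = 299.1088 / 8 = 37.3886
β = Cov / Var(R_m) = 68.7663 / 37.3886 = 1.8392
E(R) = R_f + β × MRP = 4.8% + 1.8392 × 3.2% = 10.69%

10.69%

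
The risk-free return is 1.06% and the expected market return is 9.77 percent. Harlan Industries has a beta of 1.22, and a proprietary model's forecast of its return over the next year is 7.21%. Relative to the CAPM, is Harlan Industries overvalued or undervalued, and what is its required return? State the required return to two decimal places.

MRP = 9.77% − 1.06% = 8.71%
Required return = R_f + β·MRP = 1.06% + 1.22 × 8.71% = 11.69%
Forecast 7.21% < required 11.69% → the stock plots below the SML → overvalued.

Overvalued; required return 11.69%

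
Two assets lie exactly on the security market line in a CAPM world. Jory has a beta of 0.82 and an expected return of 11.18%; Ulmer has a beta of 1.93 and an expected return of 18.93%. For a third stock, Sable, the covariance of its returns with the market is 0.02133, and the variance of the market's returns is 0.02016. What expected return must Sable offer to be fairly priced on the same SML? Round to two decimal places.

12.84%

MRP = (18.93% − 11.18%) / (1.93 − 0.82) = 6.9820%
R_f = 11.18% − 0.82 × 6.9820% = 5.4548%
β_Sable = Cov / Var(R_m) = 0.02133 / 0.02016 = 1.0580
E(R_Sable) = R_f + β × MRP = 5.4548% + 1.0580 × 6.9820% = 12.84%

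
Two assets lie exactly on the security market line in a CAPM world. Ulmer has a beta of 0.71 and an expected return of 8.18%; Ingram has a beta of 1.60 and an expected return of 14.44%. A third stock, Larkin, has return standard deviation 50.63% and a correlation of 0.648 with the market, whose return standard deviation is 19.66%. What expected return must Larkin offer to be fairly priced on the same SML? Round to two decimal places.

MRP = (14.44% − 8.18%) / (1.60 − 0.71) = 7.0337%
R_f = 8.18% − 0.71 × 7.0337% = 3.1861%
β_Larkin = ρ·σ_i/σ_m = 0.648 × 50.63 / 19.66 = 1.6688
E(R_Larkin) = R_f + β × MRP = 3.1861% + 1.6688 × 7.0337% = 14.92%

14.92%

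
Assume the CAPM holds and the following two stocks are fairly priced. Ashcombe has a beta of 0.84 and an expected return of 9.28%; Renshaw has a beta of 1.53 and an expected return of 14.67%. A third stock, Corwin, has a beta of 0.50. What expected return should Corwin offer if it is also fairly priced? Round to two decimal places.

MRP (SML slope) = (14.67% − 9.28%) / (1.53 − 0.84) = 5.39% / 0.69 = 7.8116%
R_f (intercept) = 9.28% − 0.84 × 7.8116% = 2.7183%
E(R_Corwin) = R_f + β × MRP = 2.7183% + 0.50 × 7.8116% = 6.62%

6.62%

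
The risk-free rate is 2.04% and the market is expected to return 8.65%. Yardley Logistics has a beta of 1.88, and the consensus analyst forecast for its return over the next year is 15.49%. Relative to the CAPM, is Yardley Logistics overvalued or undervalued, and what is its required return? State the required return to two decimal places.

MRP = 8.65% − 2.04% = 6.61%
Required return = R_f + β·MRP = 2.04% + 1.88 × 6.61% = 14.47%
Forecast 15.49% > required 14.47% → the stock plots above the SML → undervalued.

Undervalued; required return 14.47%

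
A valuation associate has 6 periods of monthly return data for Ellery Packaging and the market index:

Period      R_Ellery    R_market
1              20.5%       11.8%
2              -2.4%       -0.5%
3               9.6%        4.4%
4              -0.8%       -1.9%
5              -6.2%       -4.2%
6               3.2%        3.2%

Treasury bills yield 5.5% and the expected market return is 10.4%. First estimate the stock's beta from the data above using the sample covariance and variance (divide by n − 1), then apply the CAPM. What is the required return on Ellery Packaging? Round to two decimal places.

Mean R_i = (20.5 − 2.4 + 9.6 − 0.8 − 6.2 + 3.2) / 6 = 3.9833%
Mean R_m = (11.8 − 0.5 + 4.4 − 1.9 − 4.2 + 3.2) / 6 = 2.1333%
Σ(R_i − R̄_i)(R_m − R̄_m) = 272.1533  ⇒  Cov = 272.1533 / 5 = 54.4307
Σ(R_m − R̄_m)² = 163.0333  ⇒  Var(R_m) = 163.0333 / 5 = 32.6067
β = Cov / Var(R_m) = 54.4307 / 32.6067 = 1.6693
MRP = 10.4% − 5.5% = 4.90%
E(R) = R_f + β × MRP = 5.5% + 1.6693 × 4.9% = 13.68%

13.68%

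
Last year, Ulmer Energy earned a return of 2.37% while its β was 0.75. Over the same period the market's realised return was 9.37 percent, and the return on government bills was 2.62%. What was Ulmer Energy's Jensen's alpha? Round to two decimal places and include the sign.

Market excess return = 9.37% − 2.62% = 6.75%
CAPM benchmark = R_f + β(R_m − R_f) = 2.62% + 0.75 × 6.75% = 7.6825%
α = actual − benchmark = 2.37% − 7.6825% = -5.31%

-5.31%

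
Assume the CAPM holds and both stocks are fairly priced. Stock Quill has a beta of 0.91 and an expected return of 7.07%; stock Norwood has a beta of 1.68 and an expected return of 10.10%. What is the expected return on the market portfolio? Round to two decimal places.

7.42%

Both satisfy E(R) = R_f + β·MRP, so the slope of the SML is
MRP = (10.10% − 7.07%) / (1.68 − 0.91) = 3.03% / 0.77 = 3.9351%
R_f = E(R_Quill) − β_Quill·MRP = 7.07% − 0.91 × 3.9351% = 3.4891%
E(R_m) = R_f + MRP = 3.4891% + 3.9351% = 7.42%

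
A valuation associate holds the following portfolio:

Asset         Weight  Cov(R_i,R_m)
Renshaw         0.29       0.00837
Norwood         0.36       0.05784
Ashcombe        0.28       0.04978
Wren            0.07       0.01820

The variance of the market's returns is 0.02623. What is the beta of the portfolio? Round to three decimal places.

β_Renshaw = 0.00837 / 0.02623 = 0.3191
β_Norwood = 0.05784 / 0.02623 = 2.2051
β_Ashcombe = 0.04978 / 0.02623 = 1.8978
β_Wren = 0.01820 / 0.02623 = 0.6939
β_P = Σ w_i β_i = 0.29×0.3191 + 0.36×2.2051 + 0.28×1.8978 + 0.07×0.6939 = 1.4663

1.466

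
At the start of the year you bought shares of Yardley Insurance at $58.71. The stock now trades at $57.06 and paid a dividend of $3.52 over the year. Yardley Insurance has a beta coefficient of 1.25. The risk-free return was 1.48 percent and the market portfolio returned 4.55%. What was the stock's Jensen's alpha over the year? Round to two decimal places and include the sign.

-2.13%

Realised HPR = (P1 + D1 − P0) / P0 = (57.06 + 3.52 − 58.71) / 58.71 = 1.87 / 58.71 = 3.1851%
MRP = 4.55% − 1.48% = 3.07%
CAPM required = R_f + β·MRP = 1.48% + 1.25 × 3.07% = 5.3175%
α = realised − required = 3.1851% − 5.3175% = -2.13%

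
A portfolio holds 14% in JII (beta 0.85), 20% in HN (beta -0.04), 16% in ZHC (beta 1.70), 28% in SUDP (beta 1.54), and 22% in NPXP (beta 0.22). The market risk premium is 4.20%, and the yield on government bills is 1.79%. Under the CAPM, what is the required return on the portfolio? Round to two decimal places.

β_P = Σ w_i β_i = 0.14×0.85 + 0.20×-0.04 + 0.16×1.70 + 0.28×1.54 + 0.22×0.22 = 0.8626
E(R_P) = R_f + β_P × MRP = 1.79% + 0.8626 × 4.20% = 5.41%

5.41%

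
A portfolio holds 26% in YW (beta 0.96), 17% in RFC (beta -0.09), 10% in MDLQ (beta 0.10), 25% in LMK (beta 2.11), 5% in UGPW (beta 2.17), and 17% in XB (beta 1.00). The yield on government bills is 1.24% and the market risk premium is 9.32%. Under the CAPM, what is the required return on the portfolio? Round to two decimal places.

β_P = Σ w_i β_i = 0.26×0.96 + 0.17×-0.09 + 0.10×0.10 + 0.25×2.11 + 0.05×2.17 + 0.17×1.00 = 1.0503
E(R_P) = R_f + β_P × MRP = 1.24% + 1.0503 × 9.32% = 11.03%

11.03%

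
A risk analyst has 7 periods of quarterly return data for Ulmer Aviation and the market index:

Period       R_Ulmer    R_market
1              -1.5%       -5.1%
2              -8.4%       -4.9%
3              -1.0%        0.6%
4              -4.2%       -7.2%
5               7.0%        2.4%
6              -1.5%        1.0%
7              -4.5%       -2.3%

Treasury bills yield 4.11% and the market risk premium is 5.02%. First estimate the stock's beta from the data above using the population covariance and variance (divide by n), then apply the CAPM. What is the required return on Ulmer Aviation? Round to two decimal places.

8.69%

Mean R_i = (-1.5 − 8.4 − 1.0 − 4.2 + 7.0 − 1.5 − 4.5) / 7 = -2.0143%
Mean R_m = (-5.1 − 4.9 + 0.6 − 7.2 + 2.4 + 1.0 − 2.3) / 7 = -2.2143%
Σ(R_i − R̄_i)(R_m − R̄_m) = 72.8786  ⇒  Cov = 72.8786 / 7 = 10.4112
Σ(R_m − R̄_m)² = 79.9486  ⇒  Var(R_m) = 79.9486 / 7 = 11.4212
β = Cov / Var(R_m) = 10.4112 / 11.4212 = 0.9116
E(R) = R_f + β × MRP = 4.11% + 0.9116 × 5.02% = 8.69%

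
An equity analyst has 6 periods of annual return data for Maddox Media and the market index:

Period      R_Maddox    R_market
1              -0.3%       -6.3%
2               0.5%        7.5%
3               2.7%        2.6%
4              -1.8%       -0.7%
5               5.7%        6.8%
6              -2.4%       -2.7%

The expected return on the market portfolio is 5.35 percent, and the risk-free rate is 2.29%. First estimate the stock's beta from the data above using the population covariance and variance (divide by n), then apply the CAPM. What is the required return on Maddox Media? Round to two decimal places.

Mean R_i = (-0.3 + 0.5 + 2.7 − 1.8 + 5.7 − 2.4) / 6 = 0.7333%
Mean R_m = (-6.3 + 7.5 + 2.6 − 0.7 + 6.8 − 2.7) / 6 = 1.2000%
Σ(R_i − R̄_i)(R_m − R̄_m) = 53.8800  ⇒  Cov = 53.8800 / 6 = 8.9800
Σ(R_m − R̄_m)² = 148.0800  ⇒  Var(R_m) = 148.0800 / 6 = 24.6800
β = Cov / Var(R_m) = 8.9800 / 24.6800 = 0.3639
MRP = 5.35% − 2.29% = 3.06%
E(R) = R_f + β × MRP = 2.29% + 0.3639 × 3.06% = 3.40%

3.40%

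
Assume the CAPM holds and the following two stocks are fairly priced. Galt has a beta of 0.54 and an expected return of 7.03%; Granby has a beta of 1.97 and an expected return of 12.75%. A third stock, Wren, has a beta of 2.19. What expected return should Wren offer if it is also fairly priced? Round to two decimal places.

13.63%

MRP (SML slope) = (12.75% − 7.03%) / (1.97 − 0.54) = 5.72% / 1.43 = 4.0000%
R_f (intercept) = 7.03% − 0.54 × 4.0000% = 4.8700%
E(R_Wren) = R_f + β × MRP = 4.8700% + 2.19 × 4.0000% = 13.63%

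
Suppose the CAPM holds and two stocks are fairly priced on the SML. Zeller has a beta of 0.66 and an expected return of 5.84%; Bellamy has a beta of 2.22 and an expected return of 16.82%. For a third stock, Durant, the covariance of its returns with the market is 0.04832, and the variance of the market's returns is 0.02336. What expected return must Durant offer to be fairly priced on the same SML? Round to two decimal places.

15.75%

MRP = (16.82% − 5.84%) / (2.22 − 0.66) = 7.0385%
R_f = 5.84% − 0.66 × 7.0385% = 1.1946%
β_Durant = Cov / Var(R_m) = 0.04832 / 0.02336 = 2.0685
E(R_Durant) = R_f + β × MRP = 1.1946% + 2.0685 × 7.0385% = 15.75%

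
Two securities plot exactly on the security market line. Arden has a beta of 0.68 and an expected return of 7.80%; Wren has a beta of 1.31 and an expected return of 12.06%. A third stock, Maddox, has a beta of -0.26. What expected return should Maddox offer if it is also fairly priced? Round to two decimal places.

1.44%

MRP (SML slope) = (12.06% − 7.80%) / (1.31 − 0.68) = 4.26% / 0.63 = 6.7619%
R_f (intercept) = 7.80% − 0.68 × 6.7619% = 3.2019%
E(R_Maddox) = R_f + β × MRP = 3.2019% + -0.26 × 6.7619% = 1.44%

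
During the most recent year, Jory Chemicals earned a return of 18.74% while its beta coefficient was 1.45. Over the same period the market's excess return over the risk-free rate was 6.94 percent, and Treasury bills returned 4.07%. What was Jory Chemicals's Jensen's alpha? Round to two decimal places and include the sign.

CAPM benchmark = R_f + β(R_m − R_f) = 4.07% + 1.45 × 6.94% = 14.1330%
α = actual − benchmark = 18.74% − 14.1330% = +4.61%

+4.61%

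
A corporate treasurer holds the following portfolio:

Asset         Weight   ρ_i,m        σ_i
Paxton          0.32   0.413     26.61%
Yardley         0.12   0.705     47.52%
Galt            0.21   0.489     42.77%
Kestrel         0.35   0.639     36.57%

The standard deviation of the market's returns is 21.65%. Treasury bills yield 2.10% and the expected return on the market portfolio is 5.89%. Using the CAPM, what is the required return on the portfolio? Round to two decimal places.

β_Paxton = 0.413 × 26.61% / 21.65% = 0.5076
β_Yardley = 0.705 × 47.52% / 21.65% = 1.5474
β_Galt = 0.489 × 42.77% / 21.65% = 0.9660
β_Kestrel = 0.639 × 36.57% / 21.65% = 1.0794
β_P = Σ w_i β_i = 0.32×0.5076 + 0.12×1.5474 + 0.21×0.9660 + 0.35×1.0794 = 0.9288
MRP = 5.89% − 2.10% = 3.79%
E(R_P) = R_f + β_P × MRP = 2.10% + 0.9288 × 3.79% = 5.62%

5.62%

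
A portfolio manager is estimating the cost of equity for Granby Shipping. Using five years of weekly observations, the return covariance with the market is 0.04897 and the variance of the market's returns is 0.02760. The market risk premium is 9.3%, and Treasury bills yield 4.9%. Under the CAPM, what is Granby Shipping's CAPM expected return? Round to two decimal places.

21.40%

β = Cov(R_i, R_m) / Var(R_m) = 0.04897 / 0.02760 = 1.7743
E(R) = R_f + β × MRP = 4.9% + 1.7743 × 9.3% = 21.40%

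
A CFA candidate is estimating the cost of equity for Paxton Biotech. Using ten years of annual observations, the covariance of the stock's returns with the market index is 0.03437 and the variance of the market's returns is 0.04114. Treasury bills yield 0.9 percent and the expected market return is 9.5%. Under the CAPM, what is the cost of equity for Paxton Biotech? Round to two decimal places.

8.08%

β = Cov(R_i, R_m) / Var(R_m) = 0.03437 / 0.04114 = 0.8354
MRP = 9.5% − 0.9% = 8.60%
E(R) = R_f + β × MRP = 0.9% + 0.8354 × 8.6% = 8.08%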